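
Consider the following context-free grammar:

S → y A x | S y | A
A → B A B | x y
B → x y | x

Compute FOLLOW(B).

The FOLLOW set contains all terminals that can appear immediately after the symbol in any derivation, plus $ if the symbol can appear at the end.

We compute FOLLOW(B) using the standard algorithm.
FOLLOW(S) starts with {$}.
FIRST(A) = {x}
FIRST(B) = {x}
FIRST(S) = {x, y}
FOLLOW(A) = {$, x, y}
FOLLOW(B) = {$, x, y}
FOLLOW(S) = {$, y}
Therefore, FOLLOW(B) = {$, x, y}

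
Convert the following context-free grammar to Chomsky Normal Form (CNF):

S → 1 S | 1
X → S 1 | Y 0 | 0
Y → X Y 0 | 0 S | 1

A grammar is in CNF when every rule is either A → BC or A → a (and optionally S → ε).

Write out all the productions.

T1 → 1; S → 1; T0 → 0; X → 0; Y → 1; S → T1 S; X → S T1; X → Y T0; Y → X X0; X0 → Y T0; Y → T0 S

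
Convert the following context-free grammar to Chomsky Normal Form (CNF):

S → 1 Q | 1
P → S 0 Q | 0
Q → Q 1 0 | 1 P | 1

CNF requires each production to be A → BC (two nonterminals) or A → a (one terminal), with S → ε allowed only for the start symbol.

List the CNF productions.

T1 → 1; S → 1; T0 → 0; P → 0; Q → 1; S → T1 Q; P → S X0; X0 → T0 Q; Q → Q X1; X1 → T1 T0; Q → T1 P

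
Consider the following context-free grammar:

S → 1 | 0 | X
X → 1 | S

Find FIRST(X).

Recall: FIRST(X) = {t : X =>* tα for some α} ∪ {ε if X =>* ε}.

We compute FIRST(X) using the standard algorithm.
FIRST(S) = {0, 1}
FIRST(X) = {0, 1}
Therefore, FIRST(X) = {0, 1}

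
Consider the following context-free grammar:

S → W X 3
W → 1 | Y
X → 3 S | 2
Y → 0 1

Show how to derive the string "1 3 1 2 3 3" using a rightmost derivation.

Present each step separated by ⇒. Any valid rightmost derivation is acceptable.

S ⇒ W X 3 ⇒ W 3 S 3 ⇒ W 3 W X 3 3 ⇒ W 3 W 2 3 3 ⇒ W 3 1 2 3 3 ⇒ 1 3 1 2 3 3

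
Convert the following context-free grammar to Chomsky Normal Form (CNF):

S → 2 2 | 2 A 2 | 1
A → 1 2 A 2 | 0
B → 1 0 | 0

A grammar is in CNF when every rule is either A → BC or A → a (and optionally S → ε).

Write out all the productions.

T2 → 2; S → 1; T1 → 1; A → 0; T0 → 0; B → 0; S → T2 T2; S → T2 X0; X0 → A T2; A → T1 X1; X1 → T2 X2; X2 → A T2; B → T1 T0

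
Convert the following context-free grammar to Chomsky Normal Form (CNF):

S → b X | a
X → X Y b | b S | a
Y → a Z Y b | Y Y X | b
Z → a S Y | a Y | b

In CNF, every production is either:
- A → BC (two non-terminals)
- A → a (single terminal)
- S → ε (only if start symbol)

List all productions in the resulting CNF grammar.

TB → b; S → a; X → a; TA → a; Y → b; Z → b; S → TB X; X → X X0; X0 → Y TB; X → TB S; Y → TA X1; X1 → Z X2; X2 → Y TB; Y → Y X3; X3 → Y X; Z → TA X4; X4 → S Y; Z → TA Y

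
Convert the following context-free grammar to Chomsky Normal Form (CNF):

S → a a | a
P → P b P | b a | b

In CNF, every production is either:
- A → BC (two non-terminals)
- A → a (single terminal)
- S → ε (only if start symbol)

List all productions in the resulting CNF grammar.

TA → a; S → a; TB → b; P → b; S → TA TA; P → P X0; X0 → TB P; P → TB TA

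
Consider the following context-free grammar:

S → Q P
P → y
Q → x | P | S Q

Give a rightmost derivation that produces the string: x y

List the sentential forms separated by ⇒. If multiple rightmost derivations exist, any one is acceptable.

S ⇒ Q P ⇒ Q y ⇒ x y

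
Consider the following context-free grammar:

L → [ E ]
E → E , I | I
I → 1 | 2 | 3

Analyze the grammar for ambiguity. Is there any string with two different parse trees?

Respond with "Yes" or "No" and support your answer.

No - the grammar is unambiguous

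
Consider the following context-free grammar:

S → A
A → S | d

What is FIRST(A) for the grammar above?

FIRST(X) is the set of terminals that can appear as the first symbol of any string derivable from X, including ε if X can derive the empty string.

We compute FIRST(A) using the standard algorithm.
FIRST(A) = {d}
FIRST(S) = {d}
Therefore, FIRST(A) = {d}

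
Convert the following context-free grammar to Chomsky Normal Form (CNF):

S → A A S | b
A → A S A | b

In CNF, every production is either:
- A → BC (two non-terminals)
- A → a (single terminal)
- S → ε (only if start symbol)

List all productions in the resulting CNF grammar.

S → b; A → b; S → A X0; X0 → A S; A → A X1; X1 → S A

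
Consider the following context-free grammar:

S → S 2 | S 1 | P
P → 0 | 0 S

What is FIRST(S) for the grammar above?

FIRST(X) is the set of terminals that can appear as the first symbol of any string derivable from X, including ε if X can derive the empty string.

We compute FIRST(S) using the standard algorithm.
FIRST(P) = {0}
FIRST(S) = {0}
Therefore, FIRST(S) = {0}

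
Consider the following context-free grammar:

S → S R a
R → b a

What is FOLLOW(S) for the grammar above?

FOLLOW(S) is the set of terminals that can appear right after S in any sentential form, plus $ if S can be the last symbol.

We compute FOLLOW(S) using the standard algorithm.
FOLLOW(S) starts with {$}.
FIRST(R) = {b}
FIRST(S) = {}
FOLLOW(R) = {a}
FOLLOW(S) = {$, b}
Therefore, FOLLOW(S) = {$, b}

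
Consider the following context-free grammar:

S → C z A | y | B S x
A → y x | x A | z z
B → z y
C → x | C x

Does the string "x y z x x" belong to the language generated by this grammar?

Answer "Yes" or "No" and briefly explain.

No - no valid derivation exists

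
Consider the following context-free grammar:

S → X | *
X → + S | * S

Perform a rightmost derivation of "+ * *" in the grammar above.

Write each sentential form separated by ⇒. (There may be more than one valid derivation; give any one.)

S ⇒ X ⇒ + S ⇒ + X ⇒ + * S ⇒ + * *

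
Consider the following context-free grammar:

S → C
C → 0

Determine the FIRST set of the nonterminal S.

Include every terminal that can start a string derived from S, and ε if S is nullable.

We compute FIRST(S) using the standard algorithm.
FIRST(C) = {0}
FIRST(S) = {0}
Therefore, FIRST(S) = {0}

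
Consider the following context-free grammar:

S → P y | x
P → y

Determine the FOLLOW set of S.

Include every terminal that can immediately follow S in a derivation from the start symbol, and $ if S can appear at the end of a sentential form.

We compute FOLLOW(S) using the standard algorithm.
FOLLOW(S) starts with {$}.
FIRST(P) = {y}
FIRST(S) = {x, y}
FOLLOW(P) = {y}
FOLLOW(S) = {$}
Therefore, FOLLOW(S) = {$}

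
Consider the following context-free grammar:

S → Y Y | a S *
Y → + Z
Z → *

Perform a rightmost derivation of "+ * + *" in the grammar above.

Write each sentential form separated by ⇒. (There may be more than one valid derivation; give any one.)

S ⇒ Y Y ⇒ Y + Z ⇒ Y + * ⇒ + Z + * ⇒ + * + *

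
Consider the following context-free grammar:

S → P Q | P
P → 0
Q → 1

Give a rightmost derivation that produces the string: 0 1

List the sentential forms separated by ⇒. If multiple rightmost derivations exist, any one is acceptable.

S ⇒ P Q ⇒ P 1 ⇒ 0 1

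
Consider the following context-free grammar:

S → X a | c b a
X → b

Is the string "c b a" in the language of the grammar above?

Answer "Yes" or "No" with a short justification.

Yes - a valid derivation exists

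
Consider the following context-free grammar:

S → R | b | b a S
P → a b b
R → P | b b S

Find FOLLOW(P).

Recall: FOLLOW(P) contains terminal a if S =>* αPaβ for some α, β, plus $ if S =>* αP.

We compute FOLLOW(P) using the standard algorithm.
FOLLOW(S) starts with {$}.
FIRST(P) = {a}
FIRST(R) = {a, b}
FIRST(S) = {a, b}
FOLLOW(P) = {$}
FOLLOW(R) = {$}
FOLLOW(S) = {$}
Therefore, FOLLOW(P) = {$}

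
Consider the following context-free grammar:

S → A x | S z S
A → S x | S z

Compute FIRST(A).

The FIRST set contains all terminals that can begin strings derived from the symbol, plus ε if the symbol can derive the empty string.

We compute FIRST(A) using the standard algorithm.
FIRST(A) = {}
FIRST(S) = {}
Therefore, FIRST(A) = {}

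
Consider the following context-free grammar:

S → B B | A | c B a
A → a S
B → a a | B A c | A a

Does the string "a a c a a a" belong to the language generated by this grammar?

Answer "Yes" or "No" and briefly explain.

Yes - a valid derivation exists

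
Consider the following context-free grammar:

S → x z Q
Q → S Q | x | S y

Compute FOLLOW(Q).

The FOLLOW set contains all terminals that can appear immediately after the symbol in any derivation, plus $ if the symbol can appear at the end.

We compute FOLLOW(Q) using the standard algorithm.
FOLLOW(S) starts with {$}.
FIRST(Q) = {x}
FIRST(S) = {x}
FOLLOW(Q) = {$, x, y}
FOLLOW(S) = {$, x, y}
Therefore, FOLLOW(Q) = {$, x, y}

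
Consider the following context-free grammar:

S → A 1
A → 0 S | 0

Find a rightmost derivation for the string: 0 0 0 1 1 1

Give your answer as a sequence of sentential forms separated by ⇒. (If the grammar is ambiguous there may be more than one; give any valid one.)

S ⇒ A 1 ⇒ 0 S 1 ⇒ 0 A 1 1 ⇒ 0 0 S 1 1 ⇒ 0 0 A 1 1 1 ⇒ 0 0 0 1 1 1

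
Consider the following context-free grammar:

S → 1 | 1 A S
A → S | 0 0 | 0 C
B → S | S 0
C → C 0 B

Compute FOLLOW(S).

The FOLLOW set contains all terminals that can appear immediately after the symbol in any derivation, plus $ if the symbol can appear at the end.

We compute FOLLOW(S) using the standard algorithm.
FOLLOW(S) starts with {$}.
FIRST(A) = {0, 1}
FIRST(B) = {1}
FIRST(C) = {}
FIRST(S) = {1}
FOLLOW(A) = {1}
FOLLOW(B) = {0, 1}
FOLLOW(C) = {0, 1}
FOLLOW(S) = {$, 0, 1}
Therefore, FOLLOW(S) = {$, 0, 1}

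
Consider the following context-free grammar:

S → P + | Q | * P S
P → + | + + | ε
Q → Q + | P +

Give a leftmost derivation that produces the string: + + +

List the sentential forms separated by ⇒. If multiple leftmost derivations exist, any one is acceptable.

S ⇒ Q ⇒ Q + ⇒ Q + + ⇒ P + + + ⇒ + + +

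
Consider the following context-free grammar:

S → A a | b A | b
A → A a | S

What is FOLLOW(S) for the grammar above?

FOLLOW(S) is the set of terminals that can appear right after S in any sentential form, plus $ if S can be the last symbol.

We compute FOLLOW(S) using the standard algorithm.
FOLLOW(S) starts with {$}.
FIRST(A) = {b}
FIRST(S) = {b}
FOLLOW(A) = {$, a}
FOLLOW(S) = {$, a}
Therefore, FOLLOW(S) = {$, a}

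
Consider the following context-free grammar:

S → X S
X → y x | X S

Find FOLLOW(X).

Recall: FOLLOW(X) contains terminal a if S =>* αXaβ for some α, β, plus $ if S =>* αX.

We compute FOLLOW(X) using the standard algorithm.
FOLLOW(S) starts with {$}.
FIRST(S) = {y}
FIRST(X) = {y}
FOLLOW(S) = {$, y}
FOLLOW(X) = {y}
Therefore, FOLLOW(X) = {y}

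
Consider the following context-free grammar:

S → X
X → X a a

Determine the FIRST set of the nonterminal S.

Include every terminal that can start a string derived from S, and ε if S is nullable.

We compute FIRST(S) using the standard algorithm.
FIRST(S) = {}
FIRST(X) = {}
Therefore, FIRST(S) = {}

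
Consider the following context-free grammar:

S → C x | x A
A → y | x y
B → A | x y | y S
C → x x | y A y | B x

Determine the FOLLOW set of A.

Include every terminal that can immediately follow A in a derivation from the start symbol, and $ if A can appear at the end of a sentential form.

We compute FOLLOW(A) using the standard algorithm.
FOLLOW(S) starts with {$}.
FIRST(A) = {x, y}
FIRST(B) = {x, y}
FIRST(C) = {x, y}
FIRST(S) = {x, y}
FOLLOW(A) = {$, x, y}
FOLLOW(B) = {x}
FOLLOW(C) = {x}
FOLLOW(S) = {$, x}
Therefore, FOLLOW(A) = {$, x, y}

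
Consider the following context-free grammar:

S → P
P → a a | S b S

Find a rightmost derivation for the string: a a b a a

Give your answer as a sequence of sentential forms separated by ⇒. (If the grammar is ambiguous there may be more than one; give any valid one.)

S ⇒ P ⇒ S b S ⇒ S b P ⇒ S b a a ⇒ P b a a ⇒ a a b a a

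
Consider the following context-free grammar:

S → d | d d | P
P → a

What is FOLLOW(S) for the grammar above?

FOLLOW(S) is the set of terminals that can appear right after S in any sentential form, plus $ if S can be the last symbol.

We compute FOLLOW(S) using the standard algorithm.
FOLLOW(S) starts with {$}.
FIRST(P) = {a}
FIRST(S) = {a, d}
FOLLOW(P) = {$}
FOLLOW(S) = {$}
Therefore, FOLLOW(S) = {$}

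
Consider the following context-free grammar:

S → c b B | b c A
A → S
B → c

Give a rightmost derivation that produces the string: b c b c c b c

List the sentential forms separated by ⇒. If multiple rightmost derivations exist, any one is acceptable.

S ⇒ b c A ⇒ b c S ⇒ b c b c A ⇒ b c b c S ⇒ b c b c c b B ⇒ b c b c c b c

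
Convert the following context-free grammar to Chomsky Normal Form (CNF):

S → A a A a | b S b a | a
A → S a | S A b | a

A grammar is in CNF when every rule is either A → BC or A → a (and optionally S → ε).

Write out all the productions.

TA → a; TB → b; S → a; A → a; S → A X0; X0 → TA X1; X1 → A TA; S → TB X2; X2 → S X3; X3 → TB TA; A → S TA; A → S X4; X4 → A TB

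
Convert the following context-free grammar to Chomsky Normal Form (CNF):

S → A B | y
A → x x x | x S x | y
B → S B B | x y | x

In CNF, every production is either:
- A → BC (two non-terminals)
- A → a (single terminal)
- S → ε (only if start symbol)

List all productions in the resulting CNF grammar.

S → y; TX → x; A → y; TY → y; B → x; S → A B; A → TX X0; X0 → TX TX; A → TX X1; X1 → S TX; B → S X2; X2 → B B; B → TX TY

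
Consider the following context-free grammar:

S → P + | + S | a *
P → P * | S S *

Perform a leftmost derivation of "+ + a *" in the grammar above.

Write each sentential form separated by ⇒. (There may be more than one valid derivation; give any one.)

S ⇒ + S ⇒ + + S ⇒ + + a *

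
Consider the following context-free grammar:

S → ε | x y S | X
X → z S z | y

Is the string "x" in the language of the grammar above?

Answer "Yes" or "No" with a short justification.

No - no valid derivation exists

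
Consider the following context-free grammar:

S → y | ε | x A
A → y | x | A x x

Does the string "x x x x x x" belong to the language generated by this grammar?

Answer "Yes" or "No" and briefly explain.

Yes - a valid derivation exists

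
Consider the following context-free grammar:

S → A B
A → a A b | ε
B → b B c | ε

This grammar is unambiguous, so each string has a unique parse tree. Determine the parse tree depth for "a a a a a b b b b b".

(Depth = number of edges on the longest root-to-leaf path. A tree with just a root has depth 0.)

7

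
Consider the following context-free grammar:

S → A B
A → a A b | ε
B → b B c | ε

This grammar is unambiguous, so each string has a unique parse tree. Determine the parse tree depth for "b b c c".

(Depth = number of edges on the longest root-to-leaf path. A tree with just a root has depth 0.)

4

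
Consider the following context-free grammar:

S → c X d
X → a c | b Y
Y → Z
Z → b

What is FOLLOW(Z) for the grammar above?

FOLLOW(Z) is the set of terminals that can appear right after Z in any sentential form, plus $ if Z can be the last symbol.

We compute FOLLOW(Z) using the standard algorithm.
FOLLOW(S) starts with {$}.
FIRST(S) = {c}
FIRST(X) = {a, b}
FIRST(Y) = {b}
FIRST(Z) = {b}
FOLLOW(S) = {$}
FOLLOW(X) = {d}
FOLLOW(Y) = {d}
FOLLOW(Z) = {d}
Therefore, FOLLOW(Z) = {d}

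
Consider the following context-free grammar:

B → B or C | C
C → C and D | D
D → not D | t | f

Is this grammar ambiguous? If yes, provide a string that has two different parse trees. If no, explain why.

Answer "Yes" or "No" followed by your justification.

No - the grammar is unambiguous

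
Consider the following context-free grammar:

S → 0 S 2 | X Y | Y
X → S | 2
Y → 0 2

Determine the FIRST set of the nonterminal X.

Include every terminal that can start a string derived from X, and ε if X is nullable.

We compute FIRST(X) using the standard algorithm.
FIRST(S) = {0, 2}
FIRST(X) = {0, 2}
FIRST(Y) = {0}
Therefore, FIRST(X) = {0, 2}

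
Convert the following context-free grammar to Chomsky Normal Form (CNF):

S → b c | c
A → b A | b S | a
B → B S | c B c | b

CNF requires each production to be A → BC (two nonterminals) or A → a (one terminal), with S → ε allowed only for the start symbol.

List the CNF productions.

TB → b; TC → c; S → c; A → a; B → b; S → TB TC; A → TB A; A → TB S; B → B S; B → TC X0; X0 → B TC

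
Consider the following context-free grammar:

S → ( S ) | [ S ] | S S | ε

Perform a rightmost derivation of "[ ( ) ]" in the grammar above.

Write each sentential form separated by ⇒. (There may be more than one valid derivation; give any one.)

S ⇒ [ S ] ⇒ [ ( S ) ] ⇒ [ ( ) ]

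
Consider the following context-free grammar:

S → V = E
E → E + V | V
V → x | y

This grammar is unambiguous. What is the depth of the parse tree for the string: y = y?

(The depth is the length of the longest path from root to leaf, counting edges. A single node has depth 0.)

3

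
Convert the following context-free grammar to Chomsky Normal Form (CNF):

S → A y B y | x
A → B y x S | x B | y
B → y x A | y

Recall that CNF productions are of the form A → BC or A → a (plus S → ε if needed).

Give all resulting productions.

TY → y; S → x; TX → x; A → y; B → y; S → A X0; X0 → TY X1; X1 → B TY; A → B X2; X2 → TY X3; X3 → TX S; A → TX B; B → TY X4; X4 → TX A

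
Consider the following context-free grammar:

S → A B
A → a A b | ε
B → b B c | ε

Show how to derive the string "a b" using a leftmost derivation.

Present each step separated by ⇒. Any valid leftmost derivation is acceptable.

S ⇒ A B ⇒ a A b B ⇒ a b B ⇒ a b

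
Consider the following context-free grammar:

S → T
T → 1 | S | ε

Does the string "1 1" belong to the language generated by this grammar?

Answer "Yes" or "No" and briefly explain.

No - no valid derivation exists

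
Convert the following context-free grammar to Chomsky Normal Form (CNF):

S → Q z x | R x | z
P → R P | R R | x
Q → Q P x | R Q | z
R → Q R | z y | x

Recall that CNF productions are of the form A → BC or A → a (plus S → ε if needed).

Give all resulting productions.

TZ → z; TX → x; S → z; P → x; Q → z; TY → y; R → x; S → Q X0; X0 → TZ TX; S → R TX; P → R P; P → R R; Q → Q X1; X1 → P TX; Q → R Q; R → Q R; R → TZ TY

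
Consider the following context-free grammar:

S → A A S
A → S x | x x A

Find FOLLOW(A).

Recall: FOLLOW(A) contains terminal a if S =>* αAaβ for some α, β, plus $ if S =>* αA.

We compute FOLLOW(A) using the standard algorithm.
FOLLOW(S) starts with {$}.
FIRST(A) = {x}
FIRST(S) = {x}
FOLLOW(A) = {x}
FOLLOW(S) = {$, x}
Therefore, FOLLOW(A) = {x}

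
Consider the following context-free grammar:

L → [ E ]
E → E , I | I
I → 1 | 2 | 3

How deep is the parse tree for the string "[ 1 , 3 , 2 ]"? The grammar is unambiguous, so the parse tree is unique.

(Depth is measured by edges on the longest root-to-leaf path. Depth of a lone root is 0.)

5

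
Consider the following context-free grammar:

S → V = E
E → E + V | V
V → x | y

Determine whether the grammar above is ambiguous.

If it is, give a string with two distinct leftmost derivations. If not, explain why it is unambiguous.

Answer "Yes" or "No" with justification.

No - the grammar is unambiguous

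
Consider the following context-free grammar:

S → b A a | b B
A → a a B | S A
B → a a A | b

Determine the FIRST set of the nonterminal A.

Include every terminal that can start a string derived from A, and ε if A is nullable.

We compute FIRST(A) using the standard algorithm.
FIRST(A) = {a, b}
FIRST(B) = {a, b}
FIRST(S) = {b}
Therefore, FIRST(A) = {a, b}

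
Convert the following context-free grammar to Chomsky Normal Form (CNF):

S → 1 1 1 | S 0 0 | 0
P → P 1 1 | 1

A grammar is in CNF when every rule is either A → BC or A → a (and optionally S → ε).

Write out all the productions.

T1 → 1; T0 → 0; S → 0; P → 1; S → T1 X0; X0 → T1 T1; S → S X1; X1 → T0 T0; P → P X2; X2 → T1 T1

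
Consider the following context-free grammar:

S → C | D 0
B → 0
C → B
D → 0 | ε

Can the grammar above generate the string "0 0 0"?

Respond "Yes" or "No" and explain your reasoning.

No - no valid derivation exists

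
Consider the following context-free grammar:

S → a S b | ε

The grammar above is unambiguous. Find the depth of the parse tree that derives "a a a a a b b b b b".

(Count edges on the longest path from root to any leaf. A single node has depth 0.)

6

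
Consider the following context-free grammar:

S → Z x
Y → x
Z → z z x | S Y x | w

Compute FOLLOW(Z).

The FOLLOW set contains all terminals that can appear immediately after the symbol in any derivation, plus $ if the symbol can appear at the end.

We compute FOLLOW(Z) using the standard algorithm.
FOLLOW(S) starts with {$}.
FIRST(S) = {w, z}
FIRST(Y) = {x}
FIRST(Z) = {w, z}
FOLLOW(S) = {$, x}
FOLLOW(Y) = {x}
FOLLOW(Z) = {x}
Therefore, FOLLOW(Z) = {x}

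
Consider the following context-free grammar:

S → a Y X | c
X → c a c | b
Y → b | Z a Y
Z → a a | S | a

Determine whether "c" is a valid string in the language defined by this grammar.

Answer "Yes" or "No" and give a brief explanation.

Yes - a valid derivation exists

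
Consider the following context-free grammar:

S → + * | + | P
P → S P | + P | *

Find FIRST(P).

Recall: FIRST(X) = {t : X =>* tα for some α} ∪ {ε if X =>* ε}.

We compute FIRST(P) using the standard algorithm.
FIRST(P) = {*, +}
FIRST(S) = {*, +}
Therefore, FIRST(P) = {*, +}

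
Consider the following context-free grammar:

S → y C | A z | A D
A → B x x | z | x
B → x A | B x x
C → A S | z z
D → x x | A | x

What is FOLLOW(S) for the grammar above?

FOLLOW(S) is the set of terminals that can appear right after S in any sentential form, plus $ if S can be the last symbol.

We compute FOLLOW(S) using the standard algorithm.
FOLLOW(S) starts with {$}.
FIRST(A) = {x, z}
FIRST(B) = {x}
FIRST(C) = {x, z}
FIRST(D) = {x, z}
FIRST(S) = {x, y, z}
FOLLOW(A) = {$, x, y, z}
FOLLOW(B) = {x}
FOLLOW(C) = {$}
FOLLOW(D) = {$}
FOLLOW(S) = {$}
Therefore, FOLLOW(S) = {$}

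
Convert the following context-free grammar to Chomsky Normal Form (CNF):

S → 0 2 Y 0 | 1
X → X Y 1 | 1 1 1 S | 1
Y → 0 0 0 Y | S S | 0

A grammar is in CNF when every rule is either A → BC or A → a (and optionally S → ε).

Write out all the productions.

T0 → 0; T2 → 2; S → 1; T1 → 1; X → 1; Y → 0; S → T0 X0; X0 → T2 X1; X1 → Y T0; X → X X2; X2 → Y T1; X → T1 X3; X3 → T1 X4; X4 → T1 S; Y → T0 X5; X5 → T0 X6; X6 → T0 Y; Y → S S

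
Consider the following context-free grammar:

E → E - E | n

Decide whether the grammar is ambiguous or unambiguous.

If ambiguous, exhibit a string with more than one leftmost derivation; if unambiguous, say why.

Ambiguous - the string 'n - n - n - n - n' has two distinct leftmost derivations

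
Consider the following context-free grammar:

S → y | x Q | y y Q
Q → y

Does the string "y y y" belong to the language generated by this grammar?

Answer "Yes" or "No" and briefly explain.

Yes - a valid derivation exists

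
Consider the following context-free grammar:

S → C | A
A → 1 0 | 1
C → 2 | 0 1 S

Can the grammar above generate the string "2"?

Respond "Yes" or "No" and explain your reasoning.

Yes - a valid derivation exists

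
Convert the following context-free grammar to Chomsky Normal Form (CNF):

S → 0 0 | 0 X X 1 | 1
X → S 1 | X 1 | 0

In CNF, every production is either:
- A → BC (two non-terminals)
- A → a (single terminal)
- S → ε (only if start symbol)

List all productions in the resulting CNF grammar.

T0 → 0; T1 → 1; S → 1; X → 0; S → T0 T0; S → T0 X0; X0 → X X1; X1 → X T1; X → S T1; X → X T1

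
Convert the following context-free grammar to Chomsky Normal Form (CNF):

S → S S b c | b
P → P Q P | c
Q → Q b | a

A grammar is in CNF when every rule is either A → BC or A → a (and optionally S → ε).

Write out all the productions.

TB → b; TC → c; S → b; P → c; Q → a; S → S X0; X0 → S X1; X1 → TB TC; P → P X2; X2 → Q P; Q → Q TB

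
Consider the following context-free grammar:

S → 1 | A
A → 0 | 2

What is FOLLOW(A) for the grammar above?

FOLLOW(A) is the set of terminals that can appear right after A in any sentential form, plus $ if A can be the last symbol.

We compute FOLLOW(A) using the standard algorithm.
FOLLOW(S) starts with {$}.
FIRST(A) = {0, 2}
FIRST(S) = {0, 1, 2}
FOLLOW(A) = {$}
FOLLOW(S) = {$}
Therefore, FOLLOW(A) = {$}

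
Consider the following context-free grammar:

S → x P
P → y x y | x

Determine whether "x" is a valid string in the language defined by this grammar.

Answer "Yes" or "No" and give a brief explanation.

No - no valid derivation exists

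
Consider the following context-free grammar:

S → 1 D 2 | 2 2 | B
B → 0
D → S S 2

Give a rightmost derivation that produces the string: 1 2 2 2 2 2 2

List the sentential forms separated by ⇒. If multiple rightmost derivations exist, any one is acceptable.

S ⇒ 1 D 2 ⇒ 1 S S 2 2 ⇒ 1 S 2 2 2 2 ⇒ 1 2 2 2 2 2 2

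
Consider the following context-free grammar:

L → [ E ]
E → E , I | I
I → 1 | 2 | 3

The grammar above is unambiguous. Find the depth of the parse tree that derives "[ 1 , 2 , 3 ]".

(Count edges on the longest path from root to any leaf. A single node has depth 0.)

5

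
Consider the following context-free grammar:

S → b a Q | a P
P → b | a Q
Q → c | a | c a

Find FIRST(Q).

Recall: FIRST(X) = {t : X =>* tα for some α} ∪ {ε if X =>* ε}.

We compute FIRST(Q) using the standard algorithm.
FIRST(P) = {a, b}
FIRST(Q) = {a, c}
FIRST(S) = {a, b}
Therefore, FIRST(Q) = {a, c}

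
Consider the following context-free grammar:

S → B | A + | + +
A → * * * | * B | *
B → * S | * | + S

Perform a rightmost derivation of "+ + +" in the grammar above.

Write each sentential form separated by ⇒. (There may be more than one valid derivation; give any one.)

S ⇒ B ⇒ + S ⇒ + + +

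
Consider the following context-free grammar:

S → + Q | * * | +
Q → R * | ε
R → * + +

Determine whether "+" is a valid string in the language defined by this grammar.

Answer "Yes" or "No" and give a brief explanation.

Yes - a valid derivation exists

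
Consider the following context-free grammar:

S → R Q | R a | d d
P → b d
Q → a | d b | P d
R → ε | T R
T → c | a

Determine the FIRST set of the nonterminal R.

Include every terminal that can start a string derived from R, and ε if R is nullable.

We compute FIRST(R) using the standard algorithm.
FIRST(P) = {b}
FIRST(Q) = {a, b, d}
FIRST(R) = {a, c, ε}
FIRST(S) = {a, b, c, d}
FIRST(T) = {a, c}
Therefore, FIRST(R) = {a, c, ε}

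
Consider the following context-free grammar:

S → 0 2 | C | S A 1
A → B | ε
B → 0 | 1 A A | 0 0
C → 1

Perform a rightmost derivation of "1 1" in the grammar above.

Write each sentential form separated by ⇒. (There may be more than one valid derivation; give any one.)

S ⇒ S A 1 ⇒ S 1 ⇒ C 1 ⇒ 1 1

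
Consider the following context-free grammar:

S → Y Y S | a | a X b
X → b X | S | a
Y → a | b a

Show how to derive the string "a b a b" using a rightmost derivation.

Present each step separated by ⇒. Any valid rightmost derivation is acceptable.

S ⇒ a X b ⇒ a b X b ⇒ a b a b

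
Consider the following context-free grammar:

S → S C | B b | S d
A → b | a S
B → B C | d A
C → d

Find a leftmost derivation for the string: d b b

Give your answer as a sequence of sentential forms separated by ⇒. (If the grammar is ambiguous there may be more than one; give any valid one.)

S ⇒ B b ⇒ d A b ⇒ d b b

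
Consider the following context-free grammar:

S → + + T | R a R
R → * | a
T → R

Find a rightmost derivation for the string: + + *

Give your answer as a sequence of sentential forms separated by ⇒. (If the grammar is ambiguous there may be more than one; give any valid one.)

S ⇒ + + T ⇒ + + R ⇒ + + *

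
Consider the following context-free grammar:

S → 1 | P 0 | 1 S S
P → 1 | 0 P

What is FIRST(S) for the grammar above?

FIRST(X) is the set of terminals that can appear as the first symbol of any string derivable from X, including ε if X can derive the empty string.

We compute FIRST(S) using the standard algorithm.
FIRST(P) = {0, 1}
FIRST(S) = {0, 1}
Therefore, FIRST(S) = {0, 1}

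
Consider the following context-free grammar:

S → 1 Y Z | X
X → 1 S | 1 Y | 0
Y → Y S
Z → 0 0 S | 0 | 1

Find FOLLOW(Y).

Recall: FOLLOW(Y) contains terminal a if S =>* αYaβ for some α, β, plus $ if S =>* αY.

We compute FOLLOW(Y) using the standard algorithm.
FOLLOW(S) starts with {$}.
FIRST(S) = {0, 1}
FIRST(X) = {0, 1}
FIRST(Y) = {}
FIRST(Z) = {0, 1}
FOLLOW(S) = {$, 0, 1}
FOLLOW(X) = {$, 0, 1}
FOLLOW(Y) = {$, 0, 1}
FOLLOW(Z) = {$, 0, 1}
Therefore, FOLLOW(Y) = {$, 0, 1}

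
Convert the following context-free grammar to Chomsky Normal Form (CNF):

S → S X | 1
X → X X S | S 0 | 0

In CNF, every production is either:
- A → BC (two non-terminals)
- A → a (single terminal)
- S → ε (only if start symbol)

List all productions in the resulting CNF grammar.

S → 1; T0 → 0; X → 0; S → S X; X → X X0; X0 → X S; X → S T0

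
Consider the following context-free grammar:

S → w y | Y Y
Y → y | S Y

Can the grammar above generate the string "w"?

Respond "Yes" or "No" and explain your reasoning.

No - no valid derivation exists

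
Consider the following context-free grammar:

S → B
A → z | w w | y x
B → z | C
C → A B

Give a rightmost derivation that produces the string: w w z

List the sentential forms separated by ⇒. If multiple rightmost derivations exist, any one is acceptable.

S ⇒ B ⇒ C ⇒ A B ⇒ A z ⇒ w w z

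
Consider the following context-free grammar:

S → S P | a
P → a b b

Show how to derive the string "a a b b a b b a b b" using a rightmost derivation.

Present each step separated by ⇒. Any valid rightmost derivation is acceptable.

S ⇒ S P ⇒ S a b b ⇒ S P a b b ⇒ S a b b a b b ⇒ S P a b b a b b ⇒ S a b b a b b a b b ⇒ a a b b a b b a b b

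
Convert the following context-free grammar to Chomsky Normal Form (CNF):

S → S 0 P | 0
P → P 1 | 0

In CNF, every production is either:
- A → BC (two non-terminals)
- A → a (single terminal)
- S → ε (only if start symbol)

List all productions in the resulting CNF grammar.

T0 → 0; S → 0; T1 → 1; P → 0; S → S X0; X0 → T0 P; P → P T1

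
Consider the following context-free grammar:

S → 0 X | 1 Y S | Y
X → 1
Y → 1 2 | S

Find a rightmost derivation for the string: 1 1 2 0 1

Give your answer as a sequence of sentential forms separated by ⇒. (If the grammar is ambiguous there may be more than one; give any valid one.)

S ⇒ 1 Y S ⇒ 1 Y 0 X ⇒ 1 Y 0 1 ⇒ 1 1 2 0 1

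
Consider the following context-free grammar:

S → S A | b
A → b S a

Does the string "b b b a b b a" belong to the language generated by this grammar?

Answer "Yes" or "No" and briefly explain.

Yes - a valid derivation exists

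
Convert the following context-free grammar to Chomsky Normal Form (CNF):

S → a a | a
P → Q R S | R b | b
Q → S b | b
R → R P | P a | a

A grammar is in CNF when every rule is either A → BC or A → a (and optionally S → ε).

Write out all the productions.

TA → a; S → a; TB → b; P → b; Q → b; R → a; S → TA TA; P → Q X0; X0 → R S; P → R TB; Q → S TB; R → R P; R → P TA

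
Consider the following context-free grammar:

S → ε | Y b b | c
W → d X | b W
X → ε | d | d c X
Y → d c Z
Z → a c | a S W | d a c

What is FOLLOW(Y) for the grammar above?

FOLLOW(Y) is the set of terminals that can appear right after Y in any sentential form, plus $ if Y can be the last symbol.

We compute FOLLOW(Y) using the standard algorithm.
FOLLOW(S) starts with {$}.
FIRST(S) = {c, d, ε}
FIRST(W) = {b, d}
FIRST(X) = {d, ε}
FIRST(Y) = {d}
FIRST(Z) = {a, d}
FOLLOW(S) = {$, b, d}
FOLLOW(W) = {b}
FOLLOW(X) = {b}
FOLLOW(Y) = {b}
FOLLOW(Z) = {b}
Therefore, FOLLOW(Y) = {b}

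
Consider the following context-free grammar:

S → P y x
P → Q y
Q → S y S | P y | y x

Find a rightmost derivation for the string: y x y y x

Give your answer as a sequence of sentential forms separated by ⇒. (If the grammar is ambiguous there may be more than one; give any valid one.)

S ⇒ P y x ⇒ Q y y x ⇒ y x y y x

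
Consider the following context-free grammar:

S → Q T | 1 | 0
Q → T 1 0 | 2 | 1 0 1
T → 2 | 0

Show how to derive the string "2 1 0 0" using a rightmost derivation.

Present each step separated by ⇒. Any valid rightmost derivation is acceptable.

S ⇒ Q T ⇒ Q 0 ⇒ T 1 0 0 ⇒ 2 1 0 0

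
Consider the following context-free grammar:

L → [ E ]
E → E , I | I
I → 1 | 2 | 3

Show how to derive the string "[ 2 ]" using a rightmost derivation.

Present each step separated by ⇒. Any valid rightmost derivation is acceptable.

L ⇒ [ E ] ⇒ [ I ] ⇒ [ 2 ]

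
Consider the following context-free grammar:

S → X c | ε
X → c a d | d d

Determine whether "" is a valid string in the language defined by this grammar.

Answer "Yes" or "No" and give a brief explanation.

Yes - a valid derivation exists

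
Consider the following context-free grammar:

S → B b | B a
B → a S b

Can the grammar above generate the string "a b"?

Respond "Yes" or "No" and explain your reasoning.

No - no valid derivation exists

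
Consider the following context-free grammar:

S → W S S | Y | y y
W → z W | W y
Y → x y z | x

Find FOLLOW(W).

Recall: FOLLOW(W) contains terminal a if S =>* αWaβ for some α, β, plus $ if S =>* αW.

We compute FOLLOW(W) using the standard algorithm.
FOLLOW(S) starts with {$}.
FIRST(S) = {x, y, z}
FIRST(W) = {z}
FIRST(Y) = {x}
FOLLOW(S) = {$, x, y, z}
FOLLOW(W) = {x, y, z}
FOLLOW(Y) = {$, x, y, z}
Therefore, FOLLOW(W) = {x, y, z}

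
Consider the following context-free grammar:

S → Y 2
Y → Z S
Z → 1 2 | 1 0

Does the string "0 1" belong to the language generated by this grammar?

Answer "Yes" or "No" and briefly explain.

No - no valid derivation exists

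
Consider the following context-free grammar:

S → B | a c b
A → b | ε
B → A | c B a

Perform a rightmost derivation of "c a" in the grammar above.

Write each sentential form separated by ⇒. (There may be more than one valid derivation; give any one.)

S ⇒ B ⇒ c B a ⇒ c A a ⇒ c a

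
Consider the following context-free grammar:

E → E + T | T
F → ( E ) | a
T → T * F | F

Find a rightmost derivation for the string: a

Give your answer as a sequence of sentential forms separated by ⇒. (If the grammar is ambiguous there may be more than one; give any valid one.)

E ⇒ T ⇒ F ⇒ a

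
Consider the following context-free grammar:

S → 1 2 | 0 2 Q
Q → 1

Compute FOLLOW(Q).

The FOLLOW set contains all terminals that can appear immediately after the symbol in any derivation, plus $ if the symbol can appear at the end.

We compute FOLLOW(Q) using the standard algorithm.
FOLLOW(S) starts with {$}.
FIRST(Q) = {1}
FIRST(S) = {0, 1}
FOLLOW(Q) = {$}
FOLLOW(S) = {$}
Therefore, FOLLOW(Q) = {$}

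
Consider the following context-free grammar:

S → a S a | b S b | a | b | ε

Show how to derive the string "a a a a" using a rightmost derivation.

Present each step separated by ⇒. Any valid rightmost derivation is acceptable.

S ⇒ a S a ⇒ a a S a a ⇒ a a a a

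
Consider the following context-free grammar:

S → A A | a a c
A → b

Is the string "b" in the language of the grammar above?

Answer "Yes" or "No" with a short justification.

No - no valid derivation exists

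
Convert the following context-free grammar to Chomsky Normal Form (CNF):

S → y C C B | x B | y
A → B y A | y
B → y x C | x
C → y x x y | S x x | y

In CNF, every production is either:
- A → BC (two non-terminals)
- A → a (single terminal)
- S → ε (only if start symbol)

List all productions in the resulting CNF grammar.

TY → y; TX → x; S → y; A → y; B → x; C → y; S → TY X0; X0 → C X1; X1 → C B; S → TX B; A → B X2; X2 → TY A; B → TY X3; X3 → TX C; C → TY X4; X4 → TX X5; X5 → TX TY; C → S X6; X6 → TX TX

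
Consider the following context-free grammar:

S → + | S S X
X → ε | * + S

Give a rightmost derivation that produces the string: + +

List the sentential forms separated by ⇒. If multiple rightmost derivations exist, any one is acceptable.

S ⇒ S S X ⇒ S S ⇒ S + ⇒ + +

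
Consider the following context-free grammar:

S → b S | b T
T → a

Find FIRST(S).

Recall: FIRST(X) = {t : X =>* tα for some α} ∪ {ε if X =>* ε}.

We compute FIRST(S) using the standard algorithm.
FIRST(S) = {b}
FIRST(T) = {a}
Therefore, FIRST(S) = {b}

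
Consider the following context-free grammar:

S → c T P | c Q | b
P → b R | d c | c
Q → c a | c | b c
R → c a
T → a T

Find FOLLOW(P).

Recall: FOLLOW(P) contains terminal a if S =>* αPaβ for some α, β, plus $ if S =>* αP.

We compute FOLLOW(P) using the standard algorithm.
FOLLOW(S) starts with {$}.
FIRST(P) = {b, c, d}
FIRST(Q) = {b, c}
FIRST(R) = {c}
FIRST(S) = {b, c}
FIRST(T) = {a}
FOLLOW(P) = {$}
FOLLOW(Q) = {$}
FOLLOW(R) = {$}
FOLLOW(S) = {$}
FOLLOW(T) = {b, c, d}
Therefore, FOLLOW(P) = {$}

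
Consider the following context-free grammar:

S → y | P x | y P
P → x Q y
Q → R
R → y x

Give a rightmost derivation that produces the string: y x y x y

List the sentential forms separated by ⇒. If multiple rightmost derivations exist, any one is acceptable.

S ⇒ y P ⇒ y x Q y ⇒ y x R y ⇒ y x y x y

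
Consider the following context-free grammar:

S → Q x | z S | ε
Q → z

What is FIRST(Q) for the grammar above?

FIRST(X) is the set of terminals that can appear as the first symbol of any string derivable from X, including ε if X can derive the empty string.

We compute FIRST(Q) using the standard algorithm.
FIRST(Q) = {z}
FIRST(S) = {z, ε}
Therefore, FIRST(Q) = {z}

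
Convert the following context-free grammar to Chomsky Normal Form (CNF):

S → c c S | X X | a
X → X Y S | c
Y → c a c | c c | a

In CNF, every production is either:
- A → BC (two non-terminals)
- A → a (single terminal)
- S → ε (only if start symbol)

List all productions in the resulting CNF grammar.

TC → c; S → a; X → c; TA → a; Y → a; S → TC X0; X0 → TC S; S → X X; X → X X1; X1 → Y S; Y → TC X2; X2 → TA TC; Y → TC TC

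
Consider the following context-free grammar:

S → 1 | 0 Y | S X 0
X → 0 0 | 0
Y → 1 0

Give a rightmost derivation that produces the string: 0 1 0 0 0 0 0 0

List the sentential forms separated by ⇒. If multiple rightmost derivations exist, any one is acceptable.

S ⇒ S X 0 ⇒ S 0 0 0 ⇒ S X 0 0 0 0 ⇒ S 0 0 0 0 0 ⇒ 0 Y 0 0 0 0 0 ⇒ 0 1 0 0 0 0 0 0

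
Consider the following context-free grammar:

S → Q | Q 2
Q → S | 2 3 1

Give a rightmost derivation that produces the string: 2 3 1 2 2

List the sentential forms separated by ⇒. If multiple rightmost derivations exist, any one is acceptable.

S ⇒ Q 2 ⇒ S 2 ⇒ Q 2 2 ⇒ 2 3 1 2 2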